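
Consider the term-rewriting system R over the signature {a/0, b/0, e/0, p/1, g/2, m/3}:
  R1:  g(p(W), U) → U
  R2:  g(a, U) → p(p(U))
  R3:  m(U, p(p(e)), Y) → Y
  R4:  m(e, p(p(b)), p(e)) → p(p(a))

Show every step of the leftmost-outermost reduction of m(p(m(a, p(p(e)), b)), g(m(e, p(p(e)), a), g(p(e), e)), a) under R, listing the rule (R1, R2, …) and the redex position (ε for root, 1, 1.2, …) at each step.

1. m(p(m(a, p(p(e)), b)), g(m(e, p(p(e)), a), g(p(e), e)), a)  →  m(p(b), g(m(e, p(p(e)), a), g(p(e), e)), a)   [R3 at 1.1]
2. m(p(b), g(m(e, p(p(e)), a), g(p(e), e)), a)  →  m(p(b), g(a, g(p(e), e)), a)   [R3 at 2.1]
3. m(p(b), g(a, g(p(e), e)), a)  →  m(p(b), p(p(g(p(e), e))), a)   [R2 at 2]
4. m(p(b), p(p(g(p(e), e))), a)  →  m(p(b), p(p(e)), a)   [R1 at 2.1.1]
5. m(p(b), p(p(e)), a)  →  a   [R3 at ε]

a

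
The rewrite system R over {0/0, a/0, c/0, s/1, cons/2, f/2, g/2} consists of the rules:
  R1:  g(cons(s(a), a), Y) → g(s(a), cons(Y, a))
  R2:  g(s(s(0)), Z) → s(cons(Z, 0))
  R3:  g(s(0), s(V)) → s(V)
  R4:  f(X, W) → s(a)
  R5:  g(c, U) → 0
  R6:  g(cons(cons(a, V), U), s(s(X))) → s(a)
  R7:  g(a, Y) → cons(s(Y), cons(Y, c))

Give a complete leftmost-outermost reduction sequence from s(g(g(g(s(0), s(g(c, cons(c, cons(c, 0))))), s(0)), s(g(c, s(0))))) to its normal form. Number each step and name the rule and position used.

s(s(0))

1. s(g(g(g(s(0), s(g(c, cons(c, cons(c, 0))))), s(0)), s(g(c, s(0)))))  →  s(g(g(s(g(c, cons(c, cons(c, 0)))), s(0)), s(g(c, s(0)))))   [R3 at 1.1.1]
2. s(g(g(s(g(c, cons(c, cons(c, 0)))), s(0)), s(g(c, s(0)))))  →  s(g(g(s(0), s(0)), s(g(c, s(0)))))   [R5 at 1.1.1.1]
3. s(g(g(s(0), s(0)), s(g(c, s(0)))))  →  s(g(s(0), s(g(c, s(0)))))   [R3 at 1.1]
4. s(g(s(0), s(g(c, s(0)))))  →  s(s(g(c, s(0))))   [R3 at 1]
5. s(s(g(c, s(0))))  →  s(s(0))   [R5 at 1.1]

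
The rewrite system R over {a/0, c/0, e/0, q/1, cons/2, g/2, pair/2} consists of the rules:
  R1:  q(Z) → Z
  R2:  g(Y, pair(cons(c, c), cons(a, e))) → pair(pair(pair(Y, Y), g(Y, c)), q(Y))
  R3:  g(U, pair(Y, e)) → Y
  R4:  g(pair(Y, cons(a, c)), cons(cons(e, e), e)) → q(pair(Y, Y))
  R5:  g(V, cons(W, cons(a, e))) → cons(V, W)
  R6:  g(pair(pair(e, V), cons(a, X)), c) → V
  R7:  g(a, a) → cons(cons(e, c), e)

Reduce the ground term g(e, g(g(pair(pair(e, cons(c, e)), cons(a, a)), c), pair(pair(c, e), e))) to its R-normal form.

c

1. g(e, g(g(pair(pair(e, cons(c, e)), cons(a, a)), c), pair(pair(c, e), e)))  →  g(e, pair(c, e))   [R3 at 2]
2. g(e, pair(c, e))  →  c   [R3 at ε]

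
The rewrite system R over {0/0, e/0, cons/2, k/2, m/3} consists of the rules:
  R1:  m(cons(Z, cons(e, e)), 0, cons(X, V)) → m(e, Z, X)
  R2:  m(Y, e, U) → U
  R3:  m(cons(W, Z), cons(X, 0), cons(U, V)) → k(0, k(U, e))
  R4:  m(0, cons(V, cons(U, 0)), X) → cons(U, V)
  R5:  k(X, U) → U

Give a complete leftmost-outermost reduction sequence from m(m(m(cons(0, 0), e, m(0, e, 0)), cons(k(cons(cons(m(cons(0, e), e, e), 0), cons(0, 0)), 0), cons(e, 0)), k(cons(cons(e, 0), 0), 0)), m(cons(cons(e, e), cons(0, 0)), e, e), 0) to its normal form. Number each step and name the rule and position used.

0

1. m(m(m(cons(0, 0), e, m(0, e, 0)), cons(k(cons(cons(m(cons(0, e), e, e), 0), cons(0, 0)), 0), cons(e, 0)), k(cons(cons(e, 0), 0), 0)), m(cons(cons(e, e), cons(0, 0)), e, e), 0)  →  m(m(m(0, e, 0), cons(k(cons(cons(m(cons(0, e), e, e), 0), cons(0, 0)), 0), cons(e, 0)), k(cons(cons(e, 0), 0), 0)), m(cons(cons(e, e), cons(0, 0)), e, e), 0)   [R2 at 1.1]
2. m(m(m(0, e, 0), cons(k(cons(cons(m(cons(0, e), e, e), 0), cons(0, 0)), 0), cons(e, 0)), k(cons(cons(e, 0), 0), 0)), m(cons(cons(e, e), cons(0, 0)), e, e), 0)  →  m(m(0, cons(k(cons(cons(m(cons(0, e), e, e), 0), cons(0, 0)), 0), cons(e, 0)), k(cons(cons(e, 0), 0), 0)), m(cons(cons(e, e), cons(0, 0)), e, e), 0)   [R2 at 1.1]
3. m(m(0, cons(k(cons(cons(m(cons(0, e), e, e), 0), cons(0, 0)), 0), cons(e, 0)), k(cons(cons(e, 0), 0), 0)), m(cons(cons(e, e), cons(0, 0)), e, e), 0)  →  m(cons(e, k(cons(cons(m(cons(0, e), e, e), 0), cons(0, 0)), 0)), m(cons(cons(e, e), cons(0, 0)), e, e), 0)   [R4 at 1]
4. m(cons(e, k(cons(cons(m(cons(0, e), e, e), 0), cons(0, 0)), 0)), m(cons(cons(e, e), cons(0, 0)), e, e), 0)  →  m(cons(e, 0), m(cons(cons(e, e), cons(0, 0)), e, e), 0)   [R5 at 1.2]
5. m(cons(e, 0), m(cons(cons(e, e), cons(0, 0)), e, e), 0)  →  m(cons(e, 0), e, 0)   [R2 at 2]
6. m(cons(e, 0), e, 0)  →  0   [R2 at ε]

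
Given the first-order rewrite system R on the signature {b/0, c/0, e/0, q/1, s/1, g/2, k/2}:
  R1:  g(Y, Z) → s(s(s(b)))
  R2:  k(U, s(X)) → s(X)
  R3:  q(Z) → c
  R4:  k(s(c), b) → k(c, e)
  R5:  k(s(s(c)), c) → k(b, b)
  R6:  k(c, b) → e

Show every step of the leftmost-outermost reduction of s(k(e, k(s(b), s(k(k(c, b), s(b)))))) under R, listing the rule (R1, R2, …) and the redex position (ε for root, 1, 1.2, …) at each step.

1. s(k(e, k(s(b), s(k(k(c, b), s(b))))))  →  s(k(e, s(k(k(c, b), s(b)))))   [R2 at 1.2]
2. s(k(e, s(k(k(c, b), s(b)))))  →  s(s(k(k(c, b), s(b))))   [R2 at 1]
3. s(s(k(k(c, b), s(b))))  →  s(s(s(b)))   [R2 at 1.1]

s(s(s(b)))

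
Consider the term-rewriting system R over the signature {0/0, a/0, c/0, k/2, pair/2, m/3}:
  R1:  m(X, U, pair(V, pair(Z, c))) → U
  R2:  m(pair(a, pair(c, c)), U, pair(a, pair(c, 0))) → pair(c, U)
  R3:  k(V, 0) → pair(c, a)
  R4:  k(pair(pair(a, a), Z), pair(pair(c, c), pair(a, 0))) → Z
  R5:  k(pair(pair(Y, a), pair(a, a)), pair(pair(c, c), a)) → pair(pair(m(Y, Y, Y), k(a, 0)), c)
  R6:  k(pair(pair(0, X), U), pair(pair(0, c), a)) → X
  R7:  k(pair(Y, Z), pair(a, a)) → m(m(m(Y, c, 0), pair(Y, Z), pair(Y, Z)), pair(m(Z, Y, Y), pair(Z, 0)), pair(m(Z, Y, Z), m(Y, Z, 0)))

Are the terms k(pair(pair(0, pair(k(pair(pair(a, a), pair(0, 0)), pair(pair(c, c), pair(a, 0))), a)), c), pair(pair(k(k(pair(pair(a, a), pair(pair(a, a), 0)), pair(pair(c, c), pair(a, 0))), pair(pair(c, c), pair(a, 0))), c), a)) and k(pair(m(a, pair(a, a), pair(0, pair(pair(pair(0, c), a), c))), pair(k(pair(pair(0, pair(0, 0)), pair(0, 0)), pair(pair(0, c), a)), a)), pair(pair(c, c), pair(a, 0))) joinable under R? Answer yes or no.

Reduce t₁ = k(pair(pair(0, pair(k(pair(pair(a, a), pair(0, 0)), pair(pair(c, c), pair(a, 0))), a)), c), pair(pair(k(k(pair(pair(a, a), pair(pair(a, a), 0)), pair(pair(c, c), pair(a, 0))), pair(pair(c, c), pair(a, 0))), c), a)):
1. k(pair(pair(0, pair(k(pair(pair(a, a), pair(0, 0)), pair(pair(c, c), pair(a, 0))), a)), c), pair(pair(k(k(pair(pair(a, a), pair(pair(a, a), 0)), pair(pair(c, c), pair(a, 0))), pair(pair(c, c), pair(a, 0))), c), a))  →  k(pair(pair(0, pair(pair(0, 0), a)), c), pair(pair(k(k(pair(pair(a, a), pair(pair(a, a), 0)), pair(pair(c, c), pair(a, 0))), pair(pair(c, c), pair(a, 0))), c), a))   [R4 at 1.1.2.1]
2. k(pair(pair(0, pair(pair(0, 0), a)), c), pair(pair(k(k(pair(pair(a, a), pair(pair(a, a), 0)), pair(pair(c, c), pair(a, 0))), pair(pair(c, c), pair(a, 0))), c), a))  →  k(pair(pair(0, pair(pair(0, 0), a)), c), pair(pair(k(pair(pair(a, a), 0), pair(pair(c, c), pair(a, 0))), c), a))   [R4 at 2.1.1.1]
3. k(pair(pair(0, pair(pair(0, 0), a)), c), pair(pair(k(pair(pair(a, a), 0), pair(pair(c, c), pair(a, 0))), c), a))  →  k(pair(pair(0, pair(pair(0, 0), a)), c), pair(pair(0, c), a))   [R4 at 2.1.1]
4. k(pair(pair(0, pair(pair(0, 0), a)), c), pair(pair(0, c), a))  →  pair(pair(0, 0), a)   [R6 at ε]

Reduce t₂ = k(pair(m(a, pair(a, a), pair(0, pair(pair(pair(0, c), a), c))), pair(k(pair(pair(0, pair(0, 0)), pair(0, 0)), pair(pair(0, c), a)), a)), pair(pair(c, c), pair(a, 0))):
1. k(pair(m(a, pair(a, a), pair(0, pair(pair(pair(0, c), a), c))), pair(k(pair(pair(0, pair(0, 0)), pair(0, 0)), pair(pair(0, c), a)), a)), pair(pair(c, c), pair(a, 0)))  →  k(pair(pair(a, a), pair(k(pair(pair(0, pair(0, 0)), pair(0, 0)), pair(pair(0, c), a)), a)), pair(pair(c, c), pair(a, 0)))   [R1 at 1.1]
2. k(pair(pair(a, a), pair(k(pair(pair(0, pair(0, 0)), pair(0, 0)), pair(pair(0, c), a)), a)), pair(pair(c, c), pair(a, 0)))  →  pair(k(pair(pair(0, pair(0, 0)), pair(0, 0)), pair(pair(0, c), a)), a)   [R4 at ε]
3. pair(k(pair(pair(0, pair(0, 0)), pair(0, 0)), pair(pair(0, c), a)), a)  →  pair(pair(0, 0), a)   [R6 at 1]

yes — NF(t₁) = pair(pair(0, 0), a), NF(t₂) = pair(pair(0, 0), a)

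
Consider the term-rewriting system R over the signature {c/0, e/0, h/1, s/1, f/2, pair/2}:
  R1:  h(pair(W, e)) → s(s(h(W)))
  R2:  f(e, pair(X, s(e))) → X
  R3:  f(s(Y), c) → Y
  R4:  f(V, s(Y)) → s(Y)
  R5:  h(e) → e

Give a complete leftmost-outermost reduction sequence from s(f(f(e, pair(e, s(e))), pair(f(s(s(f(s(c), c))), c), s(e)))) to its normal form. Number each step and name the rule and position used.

s(s(c))

1. s(f(f(e, pair(e, s(e))), pair(f(s(s(f(s(c), c))), c), s(e))))  →  s(f(e, pair(f(s(s(f(s(c), c))), c), s(e))))   [R2 at 1.1]
2. s(f(e, pair(f(s(s(f(s(c), c))), c), s(e))))  →  s(f(s(s(f(s(c), c))), c))   [R2 at 1]
3. s(f(s(s(f(s(c), c))), c))  →  s(s(f(s(c), c)))   [R3 at 1]
4. s(s(f(s(c), c)))  →  s(s(c))   [R3 at 1.1]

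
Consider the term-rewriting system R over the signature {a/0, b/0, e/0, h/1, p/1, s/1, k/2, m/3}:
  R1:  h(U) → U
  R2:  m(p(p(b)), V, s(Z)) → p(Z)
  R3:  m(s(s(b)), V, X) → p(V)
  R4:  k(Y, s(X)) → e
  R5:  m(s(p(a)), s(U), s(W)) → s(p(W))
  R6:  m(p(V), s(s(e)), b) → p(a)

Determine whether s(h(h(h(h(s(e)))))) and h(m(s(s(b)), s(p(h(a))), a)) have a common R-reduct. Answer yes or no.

no — NF(t₁) = s(s(e)), NF(t₂) = p(s(p(a)))

Reduce t₁ = s(h(h(h(h(s(e)))))):
1. s(h(h(h(h(s(e))))))  →  s(h(h(h(s(e)))))   [R1 at 1]
2. s(h(h(h(s(e)))))  →  s(h(h(s(e))))   [R1 at 1]
3. s(h(h(s(e))))  →  s(h(s(e)))   [R1 at 1]
4. s(h(s(e)))  →  s(s(e))   [R1 at 1]

Reduce t₂ = h(m(s(s(b)), s(p(h(a))), a)):
1. h(m(s(s(b)), s(p(h(a))), a))  →  m(s(s(b)), s(p(h(a))), a)   [R1 at ε]
2. m(s(s(b)), s(p(h(a))), a)  →  p(s(p(h(a))))   [R3 at ε]
3. p(s(p(h(a))))  →  p(s(p(a)))   [R1 at 1.1.1]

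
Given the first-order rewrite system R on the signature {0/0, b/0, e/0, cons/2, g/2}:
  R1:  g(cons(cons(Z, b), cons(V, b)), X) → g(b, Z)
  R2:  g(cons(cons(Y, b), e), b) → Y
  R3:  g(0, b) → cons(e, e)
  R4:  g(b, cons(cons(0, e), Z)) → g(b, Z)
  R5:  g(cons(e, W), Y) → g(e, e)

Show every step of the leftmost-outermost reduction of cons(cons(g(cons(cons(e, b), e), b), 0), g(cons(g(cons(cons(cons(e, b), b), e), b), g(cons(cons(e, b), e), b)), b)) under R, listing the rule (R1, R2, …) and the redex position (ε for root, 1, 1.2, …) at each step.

cons(cons(e, 0), e)

1. cons(cons(g(cons(cons(e, b), e), b), 0), g(cons(g(cons(cons(cons(e, b), b), e), b), g(cons(cons(e, b), e), b)), b))  →  cons(cons(e, 0), g(cons(g(cons(cons(cons(e, b), b), e), b), g(cons(cons(e, b), e), b)), b))   [R2 at 1.1]
2. cons(cons(e, 0), g(cons(g(cons(cons(cons(e, b), b), e), b), g(cons(cons(e, b), e), b)), b))  →  cons(cons(e, 0), g(cons(cons(e, b), g(cons(cons(e, b), e), b)), b))   [R2 at 2.1.1]
3. cons(cons(e, 0), g(cons(cons(e, b), g(cons(cons(e, b), e), b)), b))  →  cons(cons(e, 0), g(cons(cons(e, b), e), b))   [R2 at 2.1.2]
4. cons(cons(e, 0), g(cons(cons(e, b), e), b))  →  cons(cons(e, 0), e)   [R2 at 2]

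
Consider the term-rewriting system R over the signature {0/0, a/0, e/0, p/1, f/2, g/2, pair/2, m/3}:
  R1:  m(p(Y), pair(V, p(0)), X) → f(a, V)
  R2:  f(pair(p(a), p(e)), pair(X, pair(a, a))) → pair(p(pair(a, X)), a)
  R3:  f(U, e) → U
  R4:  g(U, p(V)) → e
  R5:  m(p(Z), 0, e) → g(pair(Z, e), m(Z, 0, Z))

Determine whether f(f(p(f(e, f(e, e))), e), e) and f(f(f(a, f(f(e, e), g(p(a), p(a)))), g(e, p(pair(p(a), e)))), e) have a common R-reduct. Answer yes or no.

no — NF(t₁) = p(e), NF(t₂) = a

Reduce t₁ = f(f(p(f(e, f(e, e))), e), e):
1. f(f(p(f(e, f(e, e))), e), e)  →  f(p(f(e, f(e, e))), e)   [R3 at ε]
2. f(p(f(e, f(e, e))), e)  →  p(f(e, f(e, e)))   [R3 at ε]
3. p(f(e, f(e, e)))  →  p(f(e, e))   [R3 at 1.2]
4. p(f(e, e))  →  p(e)   [R3 at 1]

Reduce t₂ = f(f(f(a, f(f(e, e), g(p(a), p(a)))), g(e, p(pair(p(a), e)))), e):
1. f(f(f(a, f(f(e, e), g(p(a), p(a)))), g(e, p(pair(p(a), e)))), e)  →  f(f(a, f(f(e, e), g(p(a), p(a)))), g(e, p(pair(p(a), e))))   [R3 at ε]
2. f(f(a, f(f(e, e), g(p(a), p(a)))), g(e, p(pair(p(a), e))))  →  f(f(a, f(e, g(p(a), p(a)))), g(e, p(pair(p(a), e))))   [R3 at 1.2.1]
3. f(f(a, f(e, g(p(a), p(a)))), g(e, p(pair(p(a), e))))  →  f(f(a, f(e, e)), g(e, p(pair(p(a), e))))   [R4 at 1.2.2]
4. f(f(a, f(e, e)), g(e, p(pair(p(a), e))))  →  f(f(a, e), g(e, p(pair(p(a), e))))   [R3 at 1.2]
5. f(f(a, e), g(e, p(pair(p(a), e))))  →  f(a, g(e, p(pair(p(a), e))))   [R3 at 1]
6. f(a, g(e, p(pair(p(a), e))))  →  f(a, e)   [R4 at 2]
7. f(a, e)  →  a   [R3 at ε]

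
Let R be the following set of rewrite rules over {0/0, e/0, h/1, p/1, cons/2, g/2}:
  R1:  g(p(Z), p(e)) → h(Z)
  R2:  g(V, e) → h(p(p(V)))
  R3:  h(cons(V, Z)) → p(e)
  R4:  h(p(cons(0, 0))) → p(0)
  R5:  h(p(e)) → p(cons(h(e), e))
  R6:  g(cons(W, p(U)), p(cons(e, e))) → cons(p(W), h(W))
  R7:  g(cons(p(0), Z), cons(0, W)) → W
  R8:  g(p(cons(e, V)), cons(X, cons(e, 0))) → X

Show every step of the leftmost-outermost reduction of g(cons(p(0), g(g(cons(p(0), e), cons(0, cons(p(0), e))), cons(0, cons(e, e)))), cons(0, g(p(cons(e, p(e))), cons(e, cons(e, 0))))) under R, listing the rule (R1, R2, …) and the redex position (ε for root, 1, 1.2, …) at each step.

1. g(cons(p(0), g(g(cons(p(0), e), cons(0, cons(p(0), e))), cons(0, cons(e, e)))), cons(0, g(p(cons(e, p(e))), cons(e, cons(e, 0)))))  →  g(p(cons(e, p(e))), cons(e, cons(e, 0)))   [R7 at ε]
2. g(p(cons(e, p(e))), cons(e, cons(e, 0)))  →  e   [R8 at ε]

e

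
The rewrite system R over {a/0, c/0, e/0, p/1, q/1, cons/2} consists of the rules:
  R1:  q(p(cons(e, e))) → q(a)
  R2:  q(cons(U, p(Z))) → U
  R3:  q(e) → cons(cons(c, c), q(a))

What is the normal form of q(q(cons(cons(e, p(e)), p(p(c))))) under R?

1. q(q(cons(cons(e, p(e)), p(p(c)))))  →  q(cons(e, p(e)))   [R2 at 1]
2. q(cons(e, p(e)))  →  e   [R2 at ε]

e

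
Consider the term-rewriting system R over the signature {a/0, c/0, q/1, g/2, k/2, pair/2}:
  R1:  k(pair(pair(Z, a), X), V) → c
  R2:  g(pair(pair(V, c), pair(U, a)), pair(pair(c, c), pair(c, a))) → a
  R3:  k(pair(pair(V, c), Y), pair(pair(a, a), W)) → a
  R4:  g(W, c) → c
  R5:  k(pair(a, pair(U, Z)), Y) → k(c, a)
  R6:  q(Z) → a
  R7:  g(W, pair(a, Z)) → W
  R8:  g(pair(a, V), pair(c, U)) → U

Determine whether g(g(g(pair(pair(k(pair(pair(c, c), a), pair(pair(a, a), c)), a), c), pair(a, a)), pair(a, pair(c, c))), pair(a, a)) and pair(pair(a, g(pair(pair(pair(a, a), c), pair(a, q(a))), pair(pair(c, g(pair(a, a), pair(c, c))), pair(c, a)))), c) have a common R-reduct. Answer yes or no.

Reduce t₁ = g(g(g(pair(pair(k(pair(pair(c, c), a), pair(pair(a, a), c)), a), c), pair(a, a)), pair(a, pair(c, c))), pair(a, a)):
1. g(g(g(pair(pair(k(pair(pair(c, c), a), pair(pair(a, a), c)), a), c), pair(a, a)), pair(a, pair(c, c))), pair(a, a))  →  g(g(pair(pair(k(pair(pair(c, c), a), pair(pair(a, a), c)), a), c), pair(a, a)), pair(a, pair(c, c)))   [R7 at ε]
2. g(g(pair(pair(k(pair(pair(c, c), a), pair(pair(a, a), c)), a), c), pair(a, a)), pair(a, pair(c, c)))  →  g(pair(pair(k(pair(pair(c, c), a), pair(pair(a, a), c)), a), c), pair(a, a))   [R7 at ε]
3. g(pair(pair(k(pair(pair(c, c), a), pair(pair(a, a), c)), a), c), pair(a, a))  →  pair(pair(k(pair(pair(c, c), a), pair(pair(a, a), c)), a), c)   [R7 at ε]
4. pair(pair(k(pair(pair(c, c), a), pair(pair(a, a), c)), a), c)  →  pair(pair(a, a), c)   [R3 at 1.1]

Reduce t₂ = pair(pair(a, g(pair(pair(pair(a, a), c), pair(a, q(a))), pair(pair(c, g(pair(a, a), pair(c, c))), pair(c, a)))), c):
1. pair(pair(a, g(pair(pair(pair(a, a), c), pair(a, q(a))), pair(pair(c, g(pair(a, a), pair(c, c))), pair(c, a)))), c)  →  pair(pair(a, g(pair(pair(pair(a, a), c), pair(a, a)), pair(pair(c, g(pair(a, a), pair(c, c))), pair(c, a)))), c)   [R6 at 1.2.1.2.2]
2. pair(pair(a, g(pair(pair(pair(a, a), c), pair(a, a)), pair(pair(c, g(pair(a, a), pair(c, c))), pair(c, a)))), c)  →  pair(pair(a, g(pair(pair(pair(a, a), c), pair(a, a)), pair(pair(c, c), pair(c, a)))), c)   [R8 at 1.2.2.1.2]
3. pair(pair(a, g(pair(pair(pair(a, a), c), pair(a, a)), pair(pair(c, c), pair(c, a)))), c)  →  pair(pair(a, a), c)   [R2 at 1.2]

yes — NF(t₁) = pair(pair(a, a), c), NF(t₂) = pair(pair(a, a), c)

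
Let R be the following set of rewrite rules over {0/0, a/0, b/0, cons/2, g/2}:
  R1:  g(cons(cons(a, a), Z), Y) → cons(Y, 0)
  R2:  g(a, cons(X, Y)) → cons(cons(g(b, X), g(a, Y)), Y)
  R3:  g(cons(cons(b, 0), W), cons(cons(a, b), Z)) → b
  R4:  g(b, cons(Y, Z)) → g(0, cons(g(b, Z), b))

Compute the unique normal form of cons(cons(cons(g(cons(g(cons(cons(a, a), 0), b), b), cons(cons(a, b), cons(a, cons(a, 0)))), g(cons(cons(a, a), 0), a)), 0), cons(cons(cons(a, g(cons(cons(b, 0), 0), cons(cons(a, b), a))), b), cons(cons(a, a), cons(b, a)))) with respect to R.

1. cons(cons(cons(g(cons(g(cons(cons(a, a), 0), b), b), cons(cons(a, b), cons(a, cons(a, 0)))), g(cons(cons(a, a), 0), a)), 0), cons(cons(cons(a, g(cons(cons(b, 0), 0), cons(cons(a, b), a))), b), cons(cons(a, a), cons(b, a))))  →  cons(cons(cons(g(cons(cons(b, 0), b), cons(cons(a, b), cons(a, cons(a, 0)))), g(cons(cons(a, a), 0), a)), 0), cons(cons(cons(a, g(cons(cons(b, 0), 0), cons(cons(a, b), a))), b), cons(cons(a, a), cons(b, a))))   [R1 at 1.1.1.1.1]
2. cons(cons(cons(g(cons(cons(b, 0), b), cons(cons(a, b), cons(a, cons(a, 0)))), g(cons(cons(a, a), 0), a)), 0), cons(cons(cons(a, g(cons(cons(b, 0), 0), cons(cons(a, b), a))), b), cons(cons(a, a), cons(b, a))))  →  cons(cons(cons(b, g(cons(cons(a, a), 0), a)), 0), cons(cons(cons(a, g(cons(cons(b, 0), 0), cons(cons(a, b), a))), b), cons(cons(a, a), cons(b, a))))   [R3 at 1.1.1]
3. cons(cons(cons(b, g(cons(cons(a, a), 0), a)), 0), cons(cons(cons(a, g(cons(cons(b, 0), 0), cons(cons(a, b), a))), b), cons(cons(a, a), cons(b, a))))  →  cons(cons(cons(b, cons(a, 0)), 0), cons(cons(cons(a, g(cons(cons(b, 0), 0), cons(cons(a, b), a))), b), cons(cons(a, a), cons(b, a))))   [R1 at 1.1.2]
4. cons(cons(cons(b, cons(a, 0)), 0), cons(cons(cons(a, g(cons(cons(b, 0), 0), cons(cons(a, b), a))), b), cons(cons(a, a), cons(b, a))))  →  cons(cons(cons(b, cons(a, 0)), 0), cons(cons(cons(a, b), b), cons(cons(a, a), cons(b, a))))   [R3 at 2.1.1.2]

cons(cons(cons(b, cons(a, 0)), 0), cons(cons(cons(a, b), b), cons(cons(a, a), cons(b, a))))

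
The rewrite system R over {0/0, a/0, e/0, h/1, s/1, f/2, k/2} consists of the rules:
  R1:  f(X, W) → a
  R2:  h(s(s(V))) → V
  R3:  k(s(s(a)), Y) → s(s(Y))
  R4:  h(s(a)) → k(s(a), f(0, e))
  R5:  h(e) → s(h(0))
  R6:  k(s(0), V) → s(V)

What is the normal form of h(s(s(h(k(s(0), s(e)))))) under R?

e

1. h(s(s(h(k(s(0), s(e))))))  →  h(k(s(0), s(e)))   [R2 at ε]
2. h(k(s(0), s(e)))  →  h(s(s(e)))   [R6 at 1]
3. h(s(s(e)))  →  e   [R2 at ε]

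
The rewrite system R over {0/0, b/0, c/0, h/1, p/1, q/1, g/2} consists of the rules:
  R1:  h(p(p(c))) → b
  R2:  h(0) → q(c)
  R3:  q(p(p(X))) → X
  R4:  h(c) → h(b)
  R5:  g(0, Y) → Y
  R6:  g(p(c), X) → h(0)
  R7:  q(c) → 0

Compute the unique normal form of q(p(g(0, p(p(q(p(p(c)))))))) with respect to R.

1. q(p(g(0, p(p(q(p(p(c))))))))  →  q(p(p(p(q(p(p(c)))))))   [R5 at 1.1]
2. q(p(p(p(q(p(p(c)))))))  →  p(q(p(p(c))))   [R3 at ε]
3. p(q(p(p(c))))  →  p(c)   [R3 at 1]

p(c)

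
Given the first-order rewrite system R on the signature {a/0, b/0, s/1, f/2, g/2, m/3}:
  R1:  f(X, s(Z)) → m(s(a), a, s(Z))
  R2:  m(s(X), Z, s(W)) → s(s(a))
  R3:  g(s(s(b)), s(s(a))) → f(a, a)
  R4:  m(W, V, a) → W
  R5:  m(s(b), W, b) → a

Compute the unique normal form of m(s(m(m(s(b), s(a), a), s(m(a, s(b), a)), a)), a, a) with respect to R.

1. m(s(m(m(s(b), s(a), a), s(m(a, s(b), a)), a)), a, a)  →  s(m(m(s(b), s(a), a), s(m(a, s(b), a)), a))   [R4 at ε]
2. s(m(m(s(b), s(a), a), s(m(a, s(b), a)), a))  →  s(m(s(b), s(a), a))   [R4 at 1]
3. s(m(s(b), s(a), a))  →  s(s(b))   [R4 at 1]

s(s(b))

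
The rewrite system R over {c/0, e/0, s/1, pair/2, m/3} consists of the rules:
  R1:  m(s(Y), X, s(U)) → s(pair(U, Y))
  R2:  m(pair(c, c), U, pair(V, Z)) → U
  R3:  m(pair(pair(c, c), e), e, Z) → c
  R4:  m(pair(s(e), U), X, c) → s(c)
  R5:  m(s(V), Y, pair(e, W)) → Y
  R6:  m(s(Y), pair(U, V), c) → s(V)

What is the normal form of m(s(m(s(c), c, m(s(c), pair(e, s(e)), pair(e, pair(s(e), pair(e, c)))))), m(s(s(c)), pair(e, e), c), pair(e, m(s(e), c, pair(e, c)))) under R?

1. m(s(m(s(c), c, m(s(c), pair(e, s(e)), pair(e, pair(s(e), pair(e, c)))))), m(s(s(c)), pair(e, e), c), pair(e, m(s(e), c, pair(e, c))))  →  m(s(s(c)), pair(e, e), c)   [R5 at ε]
2. m(s(s(c)), pair(e, e), c)  →  s(e)   [R6 at ε]

s(e)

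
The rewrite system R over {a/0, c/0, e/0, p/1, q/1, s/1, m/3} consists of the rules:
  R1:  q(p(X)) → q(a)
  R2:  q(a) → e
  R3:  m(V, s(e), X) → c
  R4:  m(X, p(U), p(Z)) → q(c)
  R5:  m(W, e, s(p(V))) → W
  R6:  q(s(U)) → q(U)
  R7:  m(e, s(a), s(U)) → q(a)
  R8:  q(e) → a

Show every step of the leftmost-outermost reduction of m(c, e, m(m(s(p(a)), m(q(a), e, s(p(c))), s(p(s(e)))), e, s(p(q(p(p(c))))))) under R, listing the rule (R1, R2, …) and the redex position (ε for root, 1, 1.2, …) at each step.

1. m(c, e, m(m(s(p(a)), m(q(a), e, s(p(c))), s(p(s(e)))), e, s(p(q(p(p(c)))))))  →  m(c, e, m(s(p(a)), m(q(a), e, s(p(c))), s(p(s(e)))))   [R5 at 3]
2. m(c, e, m(s(p(a)), m(q(a), e, s(p(c))), s(p(s(e)))))  →  m(c, e, m(s(p(a)), q(a), s(p(s(e)))))   [R5 at 3.2]
3. m(c, e, m(s(p(a)), q(a), s(p(s(e)))))  →  m(c, e, m(s(p(a)), e, s(p(s(e)))))   [R2 at 3.2]
4. m(c, e, m(s(p(a)), e, s(p(s(e)))))  →  m(c, e, s(p(a)))   [R5 at 3]
5. m(c, e, s(p(a)))  →  c   [R5 at ε]

c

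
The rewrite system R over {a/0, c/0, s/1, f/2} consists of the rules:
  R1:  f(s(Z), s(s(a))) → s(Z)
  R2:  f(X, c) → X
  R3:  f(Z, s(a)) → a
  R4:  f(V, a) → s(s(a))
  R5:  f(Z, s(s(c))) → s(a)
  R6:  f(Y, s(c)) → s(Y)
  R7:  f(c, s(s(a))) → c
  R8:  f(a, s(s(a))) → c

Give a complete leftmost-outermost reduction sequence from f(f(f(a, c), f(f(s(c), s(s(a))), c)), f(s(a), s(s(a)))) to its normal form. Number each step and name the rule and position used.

a

1. f(f(f(a, c), f(f(s(c), s(s(a))), c)), f(s(a), s(s(a))))  →  f(f(a, f(f(s(c), s(s(a))), c)), f(s(a), s(s(a))))   [R2 at 1.1]
2. f(f(a, f(f(s(c), s(s(a))), c)), f(s(a), s(s(a))))  →  f(f(a, f(s(c), s(s(a)))), f(s(a), s(s(a))))   [R2 at 1.2]
3. f(f(a, f(s(c), s(s(a)))), f(s(a), s(s(a))))  →  f(f(a, s(c)), f(s(a), s(s(a))))   [R1 at 1.2]
4. f(f(a, s(c)), f(s(a), s(s(a))))  →  f(s(a), f(s(a), s(s(a))))   [R6 at 1]
5. f(s(a), f(s(a), s(s(a))))  →  f(s(a), s(a))   [R1 at 2]
6. f(s(a), s(a))  →  a   [R3 at ε]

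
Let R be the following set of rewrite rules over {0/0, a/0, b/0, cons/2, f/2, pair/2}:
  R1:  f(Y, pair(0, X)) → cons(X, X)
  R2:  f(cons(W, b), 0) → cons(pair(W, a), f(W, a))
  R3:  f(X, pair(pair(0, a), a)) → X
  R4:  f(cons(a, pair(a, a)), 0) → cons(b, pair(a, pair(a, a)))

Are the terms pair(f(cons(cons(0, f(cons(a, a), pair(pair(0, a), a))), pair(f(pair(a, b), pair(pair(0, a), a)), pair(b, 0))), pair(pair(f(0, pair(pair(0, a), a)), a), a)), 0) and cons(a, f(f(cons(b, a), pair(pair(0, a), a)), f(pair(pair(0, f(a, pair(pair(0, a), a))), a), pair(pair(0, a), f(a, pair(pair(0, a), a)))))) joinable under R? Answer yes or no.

no — NF(t₁) = pair(cons(cons(0, cons(a, a)), pair(pair(a, b), pair(b, 0))), 0), NF(t₂) = cons(a, cons(b, a))

Reduce t₁ = pair(f(cons(cons(0, f(cons(a, a), pair(pair(0, a), a))), pair(f(pair(a, b), pair(pair(0, a), a)), pair(b, 0))), pair(pair(f(0, pair(pair(0, a), a)), a), a)), 0):
1. pair(f(cons(cons(0, f(cons(a, a), pair(pair(0, a), a))), pair(f(pair(a, b), pair(pair(0, a), a)), pair(b, 0))), pair(pair(f(0, pair(pair(0, a), a)), a), a)), 0)  →  pair(f(cons(cons(0, cons(a, a)), pair(f(pair(a, b), pair(pair(0, a), a)), pair(b, 0))), pair(pair(f(0, pair(pair(0, a), a)), a), a)), 0)   [R3 at 1.1.1.2]
2. pair(f(cons(cons(0, cons(a, a)), pair(f(pair(a, b), pair(pair(0, a), a)), pair(b, 0))), pair(pair(f(0, pair(pair(0, a), a)), a), a)), 0)  →  pair(f(cons(cons(0, cons(a, a)), pair(pair(a, b), pair(b, 0))), pair(pair(f(0, pair(pair(0, a), a)), a), a)), 0)   [R3 at 1.1.2.1]
3. pair(f(cons(cons(0, cons(a, a)), pair(pair(a, b), pair(b, 0))), pair(pair(f(0, pair(pair(0, a), a)), a), a)), 0)  →  pair(f(cons(cons(0, cons(a, a)), pair(pair(a, b), pair(b, 0))), pair(pair(0, a), a)), 0)   [R3 at 1.2.1.1]
4. pair(f(cons(cons(0, cons(a, a)), pair(pair(a, b), pair(b, 0))), pair(pair(0, a), a)), 0)  →  pair(cons(cons(0, cons(a, a)), pair(pair(a, b), pair(b, 0))), 0)   [R3 at 1]

Reduce t₂ = cons(a, f(f(cons(b, a), pair(pair(0, a), a)), f(pair(pair(0, f(a, pair(pair(0, a), a))), a), pair(pair(0, a), f(a, pair(pair(0, a), a)))))):
1. cons(a, f(f(cons(b, a), pair(pair(0, a), a)), f(pair(pair(0, f(a, pair(pair(0, a), a))), a), pair(pair(0, a), f(a, pair(pair(0, a), a))))))  →  cons(a, f(cons(b, a), f(pair(pair(0, f(a, pair(pair(0, a), a))), a), pair(pair(0, a), f(a, pair(pair(0, a), a))))))   [R3 at 2.1]
2. cons(a, f(cons(b, a), f(pair(pair(0, f(a, pair(pair(0, a), a))), a), pair(pair(0, a), f(a, pair(pair(0, a), a))))))  →  cons(a, f(cons(b, a), f(pair(pair(0, a), a), pair(pair(0, a), f(a, pair(pair(0, a), a))))))   [R3 at 2.2.1.1.2]
3. cons(a, f(cons(b, a), f(pair(pair(0, a), a), pair(pair(0, a), f(a, pair(pair(0, a), a))))))  →  cons(a, f(cons(b, a), f(pair(pair(0, a), a), pair(pair(0, a), a))))   [R3 at 2.2.2.2]
4. cons(a, f(cons(b, a), f(pair(pair(0, a), a), pair(pair(0, a), a))))  →  cons(a, f(cons(b, a), pair(pair(0, a), a)))   [R3 at 2.2]
5. cons(a, f(cons(b, a), pair(pair(0, a), a)))  →  cons(a, cons(b, a))   [R3 at 2]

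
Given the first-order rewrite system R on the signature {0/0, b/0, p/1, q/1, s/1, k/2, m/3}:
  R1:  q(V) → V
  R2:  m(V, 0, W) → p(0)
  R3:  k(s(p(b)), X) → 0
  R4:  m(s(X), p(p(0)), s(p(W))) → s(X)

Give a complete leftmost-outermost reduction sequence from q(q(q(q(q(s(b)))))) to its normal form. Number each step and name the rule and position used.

1. q(q(q(q(q(s(b))))))  →  q(q(q(q(s(b)))))   [R1 at ε]
2. q(q(q(q(s(b)))))  →  q(q(q(s(b))))   [R1 at ε]
3. q(q(q(s(b))))  →  q(q(s(b)))   [R1 at ε]
4. q(q(s(b)))  →  q(s(b))   [R1 at ε]
5. q(s(b))  →  s(b)   [R1 at ε]

s(b)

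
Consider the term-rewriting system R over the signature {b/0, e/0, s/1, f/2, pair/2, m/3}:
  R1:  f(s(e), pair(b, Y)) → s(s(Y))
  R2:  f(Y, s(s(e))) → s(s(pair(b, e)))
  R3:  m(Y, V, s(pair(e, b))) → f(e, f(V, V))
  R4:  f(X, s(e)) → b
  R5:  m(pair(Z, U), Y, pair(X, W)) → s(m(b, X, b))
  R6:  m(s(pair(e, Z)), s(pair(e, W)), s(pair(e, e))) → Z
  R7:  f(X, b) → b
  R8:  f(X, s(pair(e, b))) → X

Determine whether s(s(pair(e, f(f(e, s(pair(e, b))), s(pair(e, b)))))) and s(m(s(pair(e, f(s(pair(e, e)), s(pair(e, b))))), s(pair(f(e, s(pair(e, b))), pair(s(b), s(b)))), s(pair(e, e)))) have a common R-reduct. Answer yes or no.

yes — NF(t₁) = s(s(pair(e, e))), NF(t₂) = s(s(pair(e, e)))

Reduce t₁ = s(s(pair(e, f(f(e, s(pair(e, b))), s(pair(e, b)))))):
1. s(s(pair(e, f(f(e, s(pair(e, b))), s(pair(e, b))))))  →  s(s(pair(e, f(e, s(pair(e, b))))))   [R8 at 1.1.2]
2. s(s(pair(e, f(e, s(pair(e, b))))))  →  s(s(pair(e, e)))   [R8 at 1.1.2]

Reduce t₂ = s(m(s(pair(e, f(s(pair(e, e)), s(pair(e, b))))), s(pair(f(e, s(pair(e, b))), pair(s(b), s(b)))), s(pair(e, e)))):
1. s(m(s(pair(e, f(s(pair(e, e)), s(pair(e, b))))), s(pair(f(e, s(pair(e, b))), pair(s(b), s(b)))), s(pair(e, e))))  →  s(m(s(pair(e, s(pair(e, e)))), s(pair(f(e, s(pair(e, b))), pair(s(b), s(b)))), s(pair(e, e))))   [R8 at 1.1.1.2]
2. s(m(s(pair(e, s(pair(e, e)))), s(pair(f(e, s(pair(e, b))), pair(s(b), s(b)))), s(pair(e, e))))  →  s(m(s(pair(e, s(pair(e, e)))), s(pair(e, pair(s(b), s(b)))), s(pair(e, e))))   [R8 at 1.2.1.1]
3. s(m(s(pair(e, s(pair(e, e)))), s(pair(e, pair(s(b), s(b)))), s(pair(e, e))))  →  s(s(pair(e, e)))   [R6 at 1]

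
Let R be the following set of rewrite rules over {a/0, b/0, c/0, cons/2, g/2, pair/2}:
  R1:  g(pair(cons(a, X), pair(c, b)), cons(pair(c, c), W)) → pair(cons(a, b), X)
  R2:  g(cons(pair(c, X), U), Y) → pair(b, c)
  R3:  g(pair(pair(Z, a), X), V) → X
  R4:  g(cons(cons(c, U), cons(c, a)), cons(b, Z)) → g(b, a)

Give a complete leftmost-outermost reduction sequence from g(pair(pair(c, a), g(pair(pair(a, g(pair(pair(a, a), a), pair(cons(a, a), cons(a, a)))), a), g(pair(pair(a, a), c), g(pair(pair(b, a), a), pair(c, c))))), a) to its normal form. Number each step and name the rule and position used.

a

1. g(pair(pair(c, a), g(pair(pair(a, g(pair(pair(a, a), a), pair(cons(a, a), cons(a, a)))), a), g(pair(pair(a, a), c), g(pair(pair(b, a), a), pair(c, c))))), a)  →  g(pair(pair(a, g(pair(pair(a, a), a), pair(cons(a, a), cons(a, a)))), a), g(pair(pair(a, a), c), g(pair(pair(b, a), a), pair(c, c))))   [R3 at ε]
2. g(pair(pair(a, g(pair(pair(a, a), a), pair(cons(a, a), cons(a, a)))), a), g(pair(pair(a, a), c), g(pair(pair(b, a), a), pair(c, c))))  →  g(pair(pair(a, a), a), g(pair(pair(a, a), c), g(pair(pair(b, a), a), pair(c, c))))   [R3 at 1.1.2]
3. g(pair(pair(a, a), a), g(pair(pair(a, a), c), g(pair(pair(b, a), a), pair(c, c))))  →  a   [R3 at ε]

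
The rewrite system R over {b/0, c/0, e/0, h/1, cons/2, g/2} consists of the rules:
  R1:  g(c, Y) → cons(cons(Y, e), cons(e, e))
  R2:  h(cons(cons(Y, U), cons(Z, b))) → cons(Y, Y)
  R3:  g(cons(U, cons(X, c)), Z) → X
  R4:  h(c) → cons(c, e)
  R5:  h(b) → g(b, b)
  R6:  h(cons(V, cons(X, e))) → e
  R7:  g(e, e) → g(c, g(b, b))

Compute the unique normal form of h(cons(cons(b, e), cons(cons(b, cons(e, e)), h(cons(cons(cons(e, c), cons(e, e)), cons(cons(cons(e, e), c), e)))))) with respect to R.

1. h(cons(cons(b, e), cons(cons(b, cons(e, e)), h(cons(cons(cons(e, c), cons(e, e)), cons(cons(cons(e, e), c), e))))))  →  h(cons(cons(b, e), cons(cons(b, cons(e, e)), e)))   [R6 at 1.2.2]
2. h(cons(cons(b, e), cons(cons(b, cons(e, e)), e)))  →  e   [R6 at ε]

e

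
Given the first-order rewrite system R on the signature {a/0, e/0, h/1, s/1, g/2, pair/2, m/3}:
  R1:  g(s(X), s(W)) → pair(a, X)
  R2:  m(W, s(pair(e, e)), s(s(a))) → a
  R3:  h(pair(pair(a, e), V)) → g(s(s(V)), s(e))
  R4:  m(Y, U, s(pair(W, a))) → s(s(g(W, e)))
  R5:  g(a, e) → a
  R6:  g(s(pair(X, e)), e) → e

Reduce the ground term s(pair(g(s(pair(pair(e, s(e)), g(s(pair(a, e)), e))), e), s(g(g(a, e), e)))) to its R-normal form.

1. s(pair(g(s(pair(pair(e, s(e)), g(s(pair(a, e)), e))), e), s(g(g(a, e), e))))  →  s(pair(g(s(pair(pair(e, s(e)), e)), e), s(g(g(a, e), e))))   [R6 at 1.1.1.1.2]
2. s(pair(g(s(pair(pair(e, s(e)), e)), e), s(g(g(a, e), e))))  →  s(pair(e, s(g(g(a, e), e))))   [R6 at 1.1]
3. s(pair(e, s(g(g(a, e), e))))  →  s(pair(e, s(g(a, e))))   [R5 at 1.2.1.1]
4. s(pair(e, s(g(a, e))))  →  s(pair(e, s(a)))   [R5 at 1.2.1]

s(pair(e, s(a)))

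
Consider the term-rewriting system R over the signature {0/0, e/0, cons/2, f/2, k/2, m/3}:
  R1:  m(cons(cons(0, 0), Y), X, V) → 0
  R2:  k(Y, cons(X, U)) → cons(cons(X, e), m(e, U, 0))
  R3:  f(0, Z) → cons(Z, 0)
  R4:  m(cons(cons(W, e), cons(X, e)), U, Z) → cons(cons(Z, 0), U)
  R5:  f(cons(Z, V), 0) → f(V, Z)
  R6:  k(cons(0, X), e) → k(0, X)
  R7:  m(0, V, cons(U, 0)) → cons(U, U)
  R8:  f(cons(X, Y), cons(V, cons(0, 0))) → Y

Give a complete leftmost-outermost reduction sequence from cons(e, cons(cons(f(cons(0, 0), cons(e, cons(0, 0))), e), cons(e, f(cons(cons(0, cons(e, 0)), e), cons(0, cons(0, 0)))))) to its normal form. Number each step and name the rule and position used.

cons(e, cons(cons(0, e), cons(e, e)))

1. cons(e, cons(cons(f(cons(0, 0), cons(e, cons(0, 0))), e), cons(e, f(cons(cons(0, cons(e, 0)), e), cons(0, cons(0, 0))))))  →  cons(e, cons(cons(0, e), cons(e, f(cons(cons(0, cons(e, 0)), e), cons(0, cons(0, 0))))))   [R8 at 2.1.1]
2. cons(e, cons(cons(0, e), cons(e, f(cons(cons(0, cons(e, 0)), e), cons(0, cons(0, 0))))))  →  cons(e, cons(cons(0, e), cons(e, e)))   [R8 at 2.2.2]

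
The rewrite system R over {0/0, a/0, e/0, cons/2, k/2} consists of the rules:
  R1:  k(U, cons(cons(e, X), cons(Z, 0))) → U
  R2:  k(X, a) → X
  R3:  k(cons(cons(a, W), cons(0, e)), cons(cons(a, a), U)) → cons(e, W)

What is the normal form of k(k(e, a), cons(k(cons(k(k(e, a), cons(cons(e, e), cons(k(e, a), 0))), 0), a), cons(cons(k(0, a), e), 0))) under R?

1. k(k(e, a), cons(k(cons(k(k(e, a), cons(cons(e, e), cons(k(e, a), 0))), 0), a), cons(cons(k(0, a), e), 0)))  →  k(e, cons(k(cons(k(k(e, a), cons(cons(e, e), cons(k(e, a), 0))), 0), a), cons(cons(k(0, a), e), 0)))   [R2 at 1]
2. k(e, cons(k(cons(k(k(e, a), cons(cons(e, e), cons(k(e, a), 0))), 0), a), cons(cons(k(0, a), e), 0)))  →  k(e, cons(cons(k(k(e, a), cons(cons(e, e), cons(k(e, a), 0))), 0), cons(cons(k(0, a), e), 0)))   [R2 at 2.1]
3. k(e, cons(cons(k(k(e, a), cons(cons(e, e), cons(k(e, a), 0))), 0), cons(cons(k(0, a), e), 0)))  →  k(e, cons(cons(k(e, a), 0), cons(cons(k(0, a), e), 0)))   [R1 at 2.1.1]
4. k(e, cons(cons(k(e, a), 0), cons(cons(k(0, a), e), 0)))  →  k(e, cons(cons(e, 0), cons(cons(k(0, a), e), 0)))   [R2 at 2.1.1]
5. k(e, cons(cons(e, 0), cons(cons(k(0, a), e), 0)))  →  e   [R1 at ε]

e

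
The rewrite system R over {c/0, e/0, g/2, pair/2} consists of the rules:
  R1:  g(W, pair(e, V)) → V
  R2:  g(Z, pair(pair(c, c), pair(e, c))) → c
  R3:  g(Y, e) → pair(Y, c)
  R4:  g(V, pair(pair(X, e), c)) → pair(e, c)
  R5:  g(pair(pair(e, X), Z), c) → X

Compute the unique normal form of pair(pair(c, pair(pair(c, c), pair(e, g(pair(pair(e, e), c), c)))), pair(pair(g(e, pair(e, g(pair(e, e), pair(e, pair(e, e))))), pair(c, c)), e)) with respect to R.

pair(pair(c, pair(pair(c, c), pair(e, e))), pair(pair(pair(e, e), pair(c, c)), e))

1. pair(pair(c, pair(pair(c, c), pair(e, g(pair(pair(e, e), c), c)))), pair(pair(g(e, pair(e, g(pair(e, e), pair(e, pair(e, e))))), pair(c, c)), e))  →  pair(pair(c, pair(pair(c, c), pair(e, e))), pair(pair(g(e, pair(e, g(pair(e, e), pair(e, pair(e, e))))), pair(c, c)), e))   [R5 at 1.2.2.2]
2. pair(pair(c, pair(pair(c, c), pair(e, e))), pair(pair(g(e, pair(e, g(pair(e, e), pair(e, pair(e, e))))), pair(c, c)), e))  →  pair(pair(c, pair(pair(c, c), pair(e, e))), pair(pair(g(pair(e, e), pair(e, pair(e, e))), pair(c, c)), e))   [R1 at 2.1.1]
3. pair(pair(c, pair(pair(c, c), pair(e, e))), pair(pair(g(pair(e, e), pair(e, pair(e, e))), pair(c, c)), e))  →  pair(pair(c, pair(pair(c, c), pair(e, e))), pair(pair(pair(e, e), pair(c, c)), e))   [R1 at 2.1.1]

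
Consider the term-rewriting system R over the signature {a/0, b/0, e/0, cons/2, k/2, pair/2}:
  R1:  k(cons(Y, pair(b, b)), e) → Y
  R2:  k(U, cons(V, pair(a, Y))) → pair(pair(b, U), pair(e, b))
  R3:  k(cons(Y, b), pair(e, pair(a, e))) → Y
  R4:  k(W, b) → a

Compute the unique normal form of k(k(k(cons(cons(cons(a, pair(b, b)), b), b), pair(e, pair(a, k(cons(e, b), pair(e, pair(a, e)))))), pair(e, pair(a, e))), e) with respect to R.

1. k(k(k(cons(cons(cons(a, pair(b, b)), b), b), pair(e, pair(a, k(cons(e, b), pair(e, pair(a, e)))))), pair(e, pair(a, e))), e)  →  k(k(k(cons(cons(cons(a, pair(b, b)), b), b), pair(e, pair(a, e))), pair(e, pair(a, e))), e)   [R3 at 1.1.2.2.2]
2. k(k(k(cons(cons(cons(a, pair(b, b)), b), b), pair(e, pair(a, e))), pair(e, pair(a, e))), e)  →  k(k(cons(cons(a, pair(b, b)), b), pair(e, pair(a, e))), e)   [R3 at 1.1]
3. k(k(cons(cons(a, pair(b, b)), b), pair(e, pair(a, e))), e)  →  k(cons(a, pair(b, b)), e)   [R3 at 1]
4. k(cons(a, pair(b, b)), e)  →  a   [R1 at ε]

a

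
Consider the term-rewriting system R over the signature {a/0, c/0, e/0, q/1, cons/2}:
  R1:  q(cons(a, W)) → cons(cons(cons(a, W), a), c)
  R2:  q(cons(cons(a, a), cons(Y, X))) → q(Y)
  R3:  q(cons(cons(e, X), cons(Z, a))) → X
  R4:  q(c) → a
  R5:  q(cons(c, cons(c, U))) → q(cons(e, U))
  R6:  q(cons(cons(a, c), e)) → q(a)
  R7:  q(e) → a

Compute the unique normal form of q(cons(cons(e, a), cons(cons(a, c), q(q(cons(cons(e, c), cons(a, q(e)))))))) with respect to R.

1. q(cons(cons(e, a), cons(cons(a, c), q(q(cons(cons(e, c), cons(a, q(e))))))))  →  q(cons(cons(e, a), cons(cons(a, c), q(q(cons(cons(e, c), cons(a, a)))))))   [R7 at 1.2.2.1.1.2.2]
2. q(cons(cons(e, a), cons(cons(a, c), q(q(cons(cons(e, c), cons(a, a)))))))  →  q(cons(cons(e, a), cons(cons(a, c), q(c))))   [R3 at 1.2.2.1]
3. q(cons(cons(e, a), cons(cons(a, c), q(c))))  →  q(cons(cons(e, a), cons(cons(a, c), a)))   [R4 at 1.2.2]
4. q(cons(cons(e, a), cons(cons(a, c), a)))  →  a   [R3 at ε]

a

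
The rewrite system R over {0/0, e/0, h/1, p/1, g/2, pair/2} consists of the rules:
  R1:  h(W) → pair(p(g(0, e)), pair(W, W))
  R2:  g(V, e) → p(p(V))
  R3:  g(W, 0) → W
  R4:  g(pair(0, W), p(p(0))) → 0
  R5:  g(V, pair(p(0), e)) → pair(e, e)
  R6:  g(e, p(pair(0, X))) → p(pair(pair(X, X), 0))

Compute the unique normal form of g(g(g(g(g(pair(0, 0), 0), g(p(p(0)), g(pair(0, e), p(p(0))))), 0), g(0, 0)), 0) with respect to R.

1. g(g(g(g(g(pair(0, 0), 0), g(p(p(0)), g(pair(0, e), p(p(0))))), 0), g(0, 0)), 0)  →  g(g(g(g(pair(0, 0), 0), g(p(p(0)), g(pair(0, e), p(p(0))))), 0), g(0, 0))   [R3 at ε]
2. g(g(g(g(pair(0, 0), 0), g(p(p(0)), g(pair(0, e), p(p(0))))), 0), g(0, 0))  →  g(g(g(pair(0, 0), 0), g(p(p(0)), g(pair(0, e), p(p(0))))), g(0, 0))   [R3 at 1]
3. g(g(g(pair(0, 0), 0), g(p(p(0)), g(pair(0, e), p(p(0))))), g(0, 0))  →  g(g(pair(0, 0), g(p(p(0)), g(pair(0, e), p(p(0))))), g(0, 0))   [R3 at 1.1]
4. g(g(pair(0, 0), g(p(p(0)), g(pair(0, e), p(p(0))))), g(0, 0))  →  g(g(pair(0, 0), g(p(p(0)), 0)), g(0, 0))   [R4 at 1.2.2]
5. g(g(pair(0, 0), g(p(p(0)), 0)), g(0, 0))  →  g(g(pair(0, 0), p(p(0))), g(0, 0))   [R3 at 1.2]
6. g(g(pair(0, 0), p(p(0))), g(0, 0))  →  g(0, g(0, 0))   [R4 at 1]
7. g(0, g(0, 0))  →  g(0, 0)   [R3 at 2]
8. g(0, 0)  →  0   [R3 at ε]

0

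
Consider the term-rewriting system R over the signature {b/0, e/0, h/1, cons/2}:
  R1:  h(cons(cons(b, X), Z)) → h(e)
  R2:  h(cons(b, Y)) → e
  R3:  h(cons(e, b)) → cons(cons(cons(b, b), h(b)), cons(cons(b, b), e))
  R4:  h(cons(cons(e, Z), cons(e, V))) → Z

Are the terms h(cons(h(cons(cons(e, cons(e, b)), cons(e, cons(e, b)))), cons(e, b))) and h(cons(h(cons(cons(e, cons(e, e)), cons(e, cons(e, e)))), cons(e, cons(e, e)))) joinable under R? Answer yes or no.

Reduce t₁ = h(cons(h(cons(cons(e, cons(e, b)), cons(e, cons(e, b)))), cons(e, b))):
1. h(cons(h(cons(cons(e, cons(e, b)), cons(e, cons(e, b)))), cons(e, b)))  →  h(cons(cons(e, b), cons(e, b)))   [R4 at 1.1]
2. h(cons(cons(e, b), cons(e, b)))  →  b   [R4 at ε]

Reduce t₂ = h(cons(h(cons(cons(e, cons(e, e)), cons(e, cons(e, e)))), cons(e, cons(e, e)))):
1. h(cons(h(cons(cons(e, cons(e, e)), cons(e, cons(e, e)))), cons(e, cons(e, e))))  →  h(cons(cons(e, e), cons(e, cons(e, e))))   [R4 at 1.1]
2. h(cons(cons(e, e), cons(e, cons(e, e))))  →  e   [R4 at ε]

no — NF(t₁) = b, NF(t₂) = e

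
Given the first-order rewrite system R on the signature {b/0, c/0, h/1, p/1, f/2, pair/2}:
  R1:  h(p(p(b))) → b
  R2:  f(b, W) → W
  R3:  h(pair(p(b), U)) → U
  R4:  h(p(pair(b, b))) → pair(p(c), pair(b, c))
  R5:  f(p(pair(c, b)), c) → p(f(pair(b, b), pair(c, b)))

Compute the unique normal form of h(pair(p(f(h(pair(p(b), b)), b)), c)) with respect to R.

c

1. h(pair(p(f(h(pair(p(b), b)), b)), c))  →  h(pair(p(f(b, b)), c))   [R3 at 1.1.1.1]
2. h(pair(p(f(b, b)), c))  →  h(pair(p(b), c))   [R2 at 1.1.1]
3. h(pair(p(b), c))  →  c   [R3 at ε]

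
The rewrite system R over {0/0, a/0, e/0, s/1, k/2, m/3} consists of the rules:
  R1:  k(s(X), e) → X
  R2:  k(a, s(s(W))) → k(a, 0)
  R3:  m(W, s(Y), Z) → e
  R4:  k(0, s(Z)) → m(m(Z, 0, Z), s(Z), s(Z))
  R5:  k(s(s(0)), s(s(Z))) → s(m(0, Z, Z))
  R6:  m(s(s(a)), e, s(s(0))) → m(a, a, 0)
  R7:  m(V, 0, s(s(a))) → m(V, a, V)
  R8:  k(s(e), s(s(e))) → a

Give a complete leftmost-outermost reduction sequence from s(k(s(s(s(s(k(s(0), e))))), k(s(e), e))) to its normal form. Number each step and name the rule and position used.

s(s(s(s(0))))

1. s(k(s(s(s(s(k(s(0), e))))), k(s(e), e)))  →  s(k(s(s(s(s(0)))), k(s(e), e)))   [R1 at 1.1.1.1.1.1]
2. s(k(s(s(s(s(0)))), k(s(e), e)))  →  s(k(s(s(s(s(0)))), e))   [R1 at 1.2]
3. s(k(s(s(s(s(0)))), e))  →  s(s(s(s(0))))   [R1 at 1]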